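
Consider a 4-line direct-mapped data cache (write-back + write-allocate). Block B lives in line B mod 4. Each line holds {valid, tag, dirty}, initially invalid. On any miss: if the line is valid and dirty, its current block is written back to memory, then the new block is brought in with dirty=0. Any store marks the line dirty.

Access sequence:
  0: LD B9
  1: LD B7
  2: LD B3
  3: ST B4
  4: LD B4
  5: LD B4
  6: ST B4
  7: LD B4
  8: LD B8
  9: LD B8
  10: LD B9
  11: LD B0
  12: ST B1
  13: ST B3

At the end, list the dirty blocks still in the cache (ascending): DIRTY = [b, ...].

  0 | R B9 → L1 miss [-]
  1 | R B7 → L3 miss [-]
  2 | R B3 → L3 miss [-]
  3 | W B4 → L0 miss [D]
  4 | R B4 → L0 hit [D]
  5 | R B4 → L0 hit [D]
  6 | W B4 → L0 hit [D]
  7 | R B4 → L0 hit [D]
  8 | R B8 → L0 miss wb→B4 [-]
  9 | R B8 → L0 hit [-]
  10 | R B9 → L1 hit [-]
  11 | R B0 → L0 miss [-]
  12 | W B1 → L1 miss [D]
  13 | W B3 → L3 hit [D]

DIRTY = [1, 3]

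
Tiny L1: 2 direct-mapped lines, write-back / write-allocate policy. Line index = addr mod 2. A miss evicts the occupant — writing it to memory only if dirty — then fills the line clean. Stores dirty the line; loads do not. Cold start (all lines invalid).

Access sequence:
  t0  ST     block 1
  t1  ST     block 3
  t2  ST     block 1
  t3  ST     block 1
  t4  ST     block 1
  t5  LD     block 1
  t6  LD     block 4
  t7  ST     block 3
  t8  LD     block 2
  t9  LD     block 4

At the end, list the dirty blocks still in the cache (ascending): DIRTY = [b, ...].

DIRTY = [3]

0: W B1 -> L1 miss  d=D]
1: W B3 -> L1 miss wb->B1  d=D]
2: W B1 -> L1 miss wb->B3  d=D]
3: W B1 -> L1 hit  d=D]
4: W B1 -> L1 hit  d=D]
5: R B1 -> L1 hit  d=D]
6: R B4 -> L0 miss  d=-]
7: W B3 -> L1 miss wb->B1  d=D]
8: R B2 -> L0 miss  d=-]
9: R B4 -> L0 miss  d=-]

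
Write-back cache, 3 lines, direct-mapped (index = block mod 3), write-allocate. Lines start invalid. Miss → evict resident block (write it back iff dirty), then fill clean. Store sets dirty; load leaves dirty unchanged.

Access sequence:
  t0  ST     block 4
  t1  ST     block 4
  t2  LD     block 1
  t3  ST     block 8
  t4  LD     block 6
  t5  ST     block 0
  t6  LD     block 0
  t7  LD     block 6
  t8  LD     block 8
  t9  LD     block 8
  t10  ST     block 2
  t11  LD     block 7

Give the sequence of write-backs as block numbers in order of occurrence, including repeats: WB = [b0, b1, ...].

0: W B4 → L1 miss [D]
1: W B4 → L1 hit [D]
2: R B1 → L1 miss wb→B4 [-]
3: W B8 → L2 miss [D]
4: R B6 → L0 miss [-]
5: W B0 → L0 miss [D]
6: R B0 → L0 hit [D]
7: R B6 → L0 miss wb→B0 [-]
8: R B8 → L2 hit [D]
9: R B8 → L2 hit [D]
10: W B2 → L2 miss wb→B8 [D]
11: R B7 → L1 miss [-]

WB = [4, 0, 8]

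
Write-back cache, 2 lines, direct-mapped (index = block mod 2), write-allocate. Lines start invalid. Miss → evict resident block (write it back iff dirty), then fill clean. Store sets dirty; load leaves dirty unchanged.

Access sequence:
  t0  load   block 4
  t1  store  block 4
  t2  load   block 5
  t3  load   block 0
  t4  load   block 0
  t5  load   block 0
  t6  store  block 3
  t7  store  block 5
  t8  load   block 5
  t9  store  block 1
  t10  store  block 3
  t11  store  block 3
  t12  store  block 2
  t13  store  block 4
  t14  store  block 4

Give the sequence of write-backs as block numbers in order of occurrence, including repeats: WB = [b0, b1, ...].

WB = [4, 3, 5, 1, 2]

0: R B4 -> L0 miss  d=-]
1: W B4 -> L0 hit  d=D]
2: R B5 -> L1 miss  d=-]
3: R B0 -> L0 miss wb->B4  d=-]
4: R B0 -> L0 hit  d=-]
5: R B0 -> L0 hit  d=-]
6: W B3 -> L1 miss  d=D]
7: W B5 -> L1 miss wb->B3  d=D]
8: R B5 -> L1 hit  d=D]
9: W B1 -> L1 miss wb->B5  d=D]
10: W B3 -> L1 miss wb->B1  d=D]
11: W B3 -> L1 hit  d=D]
12: W B2 -> L0 miss  d=D]
13: W B4 -> L0 miss wb->B2  d=D]
14: W B4 -> L0 hit  d=D]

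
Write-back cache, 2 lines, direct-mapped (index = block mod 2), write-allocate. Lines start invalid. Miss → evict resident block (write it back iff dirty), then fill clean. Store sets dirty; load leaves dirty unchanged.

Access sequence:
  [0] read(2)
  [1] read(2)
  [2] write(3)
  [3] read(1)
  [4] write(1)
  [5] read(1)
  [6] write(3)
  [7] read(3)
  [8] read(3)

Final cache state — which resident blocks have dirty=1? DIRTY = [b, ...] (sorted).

0: R B2 → L0 miss [-]
1: R B2 → L0 hit [-]
2: W B3 → L1 miss [D]
3: R B1 → L1 miss wb→B3 [-]
4: W B1 → L1 hit [D]
5: R B1 → L1 hit [D]
6: W B3 → L1 miss wb→B1 [D]
7: R B3 → L1 hit [D]
8: R B3 → L1 hit [D]

DIRTY = [3]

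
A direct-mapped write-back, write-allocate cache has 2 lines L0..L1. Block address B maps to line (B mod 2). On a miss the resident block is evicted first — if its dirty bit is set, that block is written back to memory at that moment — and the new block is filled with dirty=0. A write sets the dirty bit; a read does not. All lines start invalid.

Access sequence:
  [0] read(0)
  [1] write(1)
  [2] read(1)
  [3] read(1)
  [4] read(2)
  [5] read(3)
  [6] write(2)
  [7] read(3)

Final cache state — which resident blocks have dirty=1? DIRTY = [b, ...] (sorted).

DIRTY = [2]

0: R B0 -> L0 miss  d=-]
1: W B1 -> L1 miss  d=D]
2: R B1 -> L1 hit  d=D]
3: R B1 -> L1 hit  d=D]
4: R B2 -> L0 miss  d=-]
5: R B3 -> L1 miss wb->B1  d=-]
6: W B2 -> L0 hit  d=D]
7: R B3 -> L1 hit  d=-]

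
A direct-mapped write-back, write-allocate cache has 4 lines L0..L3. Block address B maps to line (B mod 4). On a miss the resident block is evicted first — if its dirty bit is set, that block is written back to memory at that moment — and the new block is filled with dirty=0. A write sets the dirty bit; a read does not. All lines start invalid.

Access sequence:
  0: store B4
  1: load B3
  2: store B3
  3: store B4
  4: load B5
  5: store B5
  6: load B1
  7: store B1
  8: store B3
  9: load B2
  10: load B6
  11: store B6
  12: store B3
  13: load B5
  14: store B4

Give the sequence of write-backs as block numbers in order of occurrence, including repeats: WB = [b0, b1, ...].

WB = [5, 1]

0: W B4 → L0 miss [D]
1: R B3 → L3 miss [-]
2: W B3 → L3 hit [D]
3: W B4 → L0 hit [D]
4: R B5 → L1 miss [-]
5: W B5 → L1 hit [D]
6: R B1 → L1 miss wb→B5 [-]
7: W B1 → L1 hit [D]
8: W B3 → L3 hit [D]
9: R B2 → L2 miss [-]
10: R B6 → L2 miss [-]
11: W B6 → L2 hit [D]
12: W B3 → L3 hit [D]
13: R B5 → L1 miss wb→B1 [-]
14: W B4 → L0 hit [D]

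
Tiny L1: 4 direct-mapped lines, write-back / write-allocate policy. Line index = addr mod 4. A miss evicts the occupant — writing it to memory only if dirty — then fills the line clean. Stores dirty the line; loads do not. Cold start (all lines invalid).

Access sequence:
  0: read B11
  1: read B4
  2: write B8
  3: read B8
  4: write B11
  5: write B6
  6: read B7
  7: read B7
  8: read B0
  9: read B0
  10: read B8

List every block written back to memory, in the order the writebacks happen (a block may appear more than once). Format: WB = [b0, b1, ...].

0: R B11 → L3 miss [-]
1: R B4 → L0 miss [-]
2: W B8 → L0 miss [D]
3: R B8 → L0 hit [D]
4: W B11 → L3 hit [D]
5: W B6 → L2 miss [D]
6: R B7 → L3 miss wb→B11 [-]
7: R B7 → L3 hit [-]
8: R B0 → L0 miss wb→B8 [-]
9: R B0 → L0 hit [-]
10: R B8 → L0 miss [-]

WB = [11, 8]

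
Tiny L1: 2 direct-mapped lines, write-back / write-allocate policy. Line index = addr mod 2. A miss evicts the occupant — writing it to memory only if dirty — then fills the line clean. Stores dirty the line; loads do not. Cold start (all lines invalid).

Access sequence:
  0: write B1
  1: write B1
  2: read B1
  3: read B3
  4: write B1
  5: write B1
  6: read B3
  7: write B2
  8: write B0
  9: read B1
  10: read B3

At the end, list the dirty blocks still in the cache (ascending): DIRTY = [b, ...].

DIRTY = [0]

  0 | W B1 → L1 miss [D]
  1 | W B1 → L1 hit [D]
  2 | R B1 → L1 hit [D]
  3 | R B3 → L1 miss wb→B1 [-]
  4 | W B1 → L1 miss [D]
  5 | W B1 → L1 hit [D]
  6 | R B3 → L1 miss wb→B1 [-]
  7 | W B2 → L0 miss [D]
  8 | W B0 → L0 miss wb→B2 [D]
  9 | R B1 → L1 miss [-]
  10 | R B3 → L1 miss [-]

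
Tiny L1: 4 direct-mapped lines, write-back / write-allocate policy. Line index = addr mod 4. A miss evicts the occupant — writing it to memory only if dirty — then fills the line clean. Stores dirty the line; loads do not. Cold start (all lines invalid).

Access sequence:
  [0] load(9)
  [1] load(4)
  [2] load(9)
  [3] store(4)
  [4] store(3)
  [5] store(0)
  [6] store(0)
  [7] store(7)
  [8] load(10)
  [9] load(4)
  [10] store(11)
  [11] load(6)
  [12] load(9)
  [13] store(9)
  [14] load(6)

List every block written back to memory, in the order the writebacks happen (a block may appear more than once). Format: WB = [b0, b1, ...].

WB = [4, 3, 0, 7]

0: R B9 -> L1 miss  d=-]
1: R B4 -> L0 miss  d=-]
2: R B9 -> L1 hit  d=-]
3: W B4 -> L0 hit  d=D]
4: W B3 -> L3 miss  d=D]
5: W B0 -> L0 miss wb->B4  d=D]
6: W B0 -> L0 hit  d=D]
7: W B7 -> L3 miss wb->B3  d=D]
8: R B10 -> L2 miss  d=-]
9: R B4 -> L0 miss wb->B0  d=-]
10: W B11 -> L3 miss wb->B7  d=D]
11: R B6 -> L2 miss  d=-]
12: R B9 -> L1 hit  d=-]
13: W B9 -> L1 hit  d=D]
14: R B6 -> L2 hit  d=-]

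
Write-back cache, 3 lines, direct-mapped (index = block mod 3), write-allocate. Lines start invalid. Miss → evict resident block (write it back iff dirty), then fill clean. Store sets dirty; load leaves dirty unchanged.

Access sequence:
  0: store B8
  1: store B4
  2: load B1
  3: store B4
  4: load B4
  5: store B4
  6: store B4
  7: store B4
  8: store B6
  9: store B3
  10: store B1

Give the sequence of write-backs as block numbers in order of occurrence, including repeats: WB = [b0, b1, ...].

0: W B8 → L2 miss [D]
1: W B4 → L1 miss [D]
2: R B1 → L1 miss wb→B4 [-]
3: W B4 → L1 miss [D]
4: R B4 → L1 hit [D]
5: W B4 → L1 hit [D]
6: W B4 → L1 hit [D]
7: W B4 → L1 hit [D]
8: W B6 → L0 miss [D]
9: W B3 → L0 miss wb→B6 [D]
10: W B1 → L1 miss wb→B4 [D]

WB = [4, 6, 4]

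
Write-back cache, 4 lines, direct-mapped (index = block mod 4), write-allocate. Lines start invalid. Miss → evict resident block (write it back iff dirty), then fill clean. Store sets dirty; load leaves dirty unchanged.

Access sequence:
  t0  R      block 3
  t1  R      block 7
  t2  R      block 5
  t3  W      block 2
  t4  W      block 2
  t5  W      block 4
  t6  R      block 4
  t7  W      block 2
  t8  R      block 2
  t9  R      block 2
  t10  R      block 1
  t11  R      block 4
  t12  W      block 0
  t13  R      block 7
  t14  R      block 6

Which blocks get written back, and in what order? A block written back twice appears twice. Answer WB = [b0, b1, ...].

0: R B3 → L3 miss [-]
1: R B7 → L3 miss [-]
2: R B5 → L1 miss [-]
3: W B2 → L2 miss [D]
4: W B2 → L2 hit [D]
5: W B4 → L0 miss [D]
6: R B4 → L0 hit [D]
7: W B2 → L2 hit [D]
8: R B2 → L2 hit [D]
9: R B2 → L2 hit [D]
10: R B1 → L1 miss [-]
11: R B4 → L0 hit [D]
12: W B0 → L0 miss wb→B4 [D]
13: R B7 → L3 hit [-]
14: R B6 → L2 miss wb→B2 [-]

WB = [4, 2]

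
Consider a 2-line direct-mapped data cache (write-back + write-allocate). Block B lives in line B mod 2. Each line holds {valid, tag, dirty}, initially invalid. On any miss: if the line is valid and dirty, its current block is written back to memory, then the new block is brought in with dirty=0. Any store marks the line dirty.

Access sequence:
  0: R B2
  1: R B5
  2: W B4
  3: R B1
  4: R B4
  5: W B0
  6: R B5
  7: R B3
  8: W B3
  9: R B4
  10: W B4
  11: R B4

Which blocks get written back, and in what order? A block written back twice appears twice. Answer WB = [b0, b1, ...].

WB = [4, 0]

0: R B2 → L0 miss [-]
1: R B5 → L1 miss [-]
2: W B4 → L0 miss [D]
3: R B1 → L1 miss [-]
4: R B4 → L0 hit [D]
5: W B0 → L0 miss wb→B4 [D]
6: R B5 → L1 miss [-]
7: R B3 → L1 miss [-]
8: W B3 → L1 hit [D]
9: R B4 → L0 miss wb→B0 [-]
10: W B4 → L0 hit [D]
11: R B4 → L0 hit [D]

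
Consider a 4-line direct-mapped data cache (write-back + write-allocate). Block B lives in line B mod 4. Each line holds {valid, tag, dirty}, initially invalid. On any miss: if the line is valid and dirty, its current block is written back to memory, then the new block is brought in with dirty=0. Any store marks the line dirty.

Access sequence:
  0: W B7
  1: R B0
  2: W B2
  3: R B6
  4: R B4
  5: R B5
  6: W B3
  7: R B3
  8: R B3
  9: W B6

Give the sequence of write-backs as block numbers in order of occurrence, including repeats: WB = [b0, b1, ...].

0: W B7 → L3 miss [D]
1: R B0 → L0 miss [-]
2: W B2 → L2 miss [D]
3: R B6 → L2 miss wb→B2 [-]
4: R B4 → L0 miss [-]
5: R B5 → L1 miss [-]
6: W B3 → L3 miss wb→B7 [D]
7: R B3 → L3 hit [D]
8: R B3 → L3 hit [D]
9: W B6 → L2 hit [D]

WB = [2, 7]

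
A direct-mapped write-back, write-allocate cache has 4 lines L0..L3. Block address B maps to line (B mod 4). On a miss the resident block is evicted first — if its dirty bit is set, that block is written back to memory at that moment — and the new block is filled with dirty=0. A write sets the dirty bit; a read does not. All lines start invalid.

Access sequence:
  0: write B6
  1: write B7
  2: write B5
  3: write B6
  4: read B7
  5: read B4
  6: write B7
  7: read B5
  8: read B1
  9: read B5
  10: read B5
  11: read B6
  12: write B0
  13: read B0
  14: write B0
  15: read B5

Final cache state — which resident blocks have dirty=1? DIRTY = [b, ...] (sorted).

DIRTY = [0, 6, 7]

0: W B6 -> L2 miss  d=D]
1: W B7 -> L3 miss  d=D]
2: W B5 -> L1 miss  d=D]
3: W B6 -> L2 hit  d=D]
4: R B7 -> L3 hit  d=D]
5: R B4 -> L0 miss  d=-]
6: W B7 -> L3 hit  d=D]
7: R B5 -> L1 hit  d=D]
8: R B1 -> L1 miss wb->B5  d=-]
9: R B5 -> L1 miss  d=-]
10: R B5 -> L1 hit  d=-]
11: R B6 -> L2 hit  d=D]
12: W B0 -> L0 miss  d=D]
13: R B0 -> L0 hit  d=D]
14: W B0 -> L0 hit  d=D]
15: R B5 -> L1 hit  d=-]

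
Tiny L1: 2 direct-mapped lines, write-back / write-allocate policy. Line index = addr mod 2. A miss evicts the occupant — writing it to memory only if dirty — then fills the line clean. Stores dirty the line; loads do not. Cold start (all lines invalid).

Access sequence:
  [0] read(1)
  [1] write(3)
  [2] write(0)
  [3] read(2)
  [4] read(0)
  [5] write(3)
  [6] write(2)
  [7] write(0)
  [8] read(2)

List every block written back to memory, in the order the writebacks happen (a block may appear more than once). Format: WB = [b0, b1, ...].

WB = [0, 2, 0]

0: R B1 -> L1 miss  d=-]
1: W B3 -> L1 miss  d=D]
2: W B0 -> L0 miss  d=D]
3: R B2 -> L0 miss wb->B0  d=-]
4: R B0 -> L0 miss  d=-]
5: W B3 -> L1 hit  d=D]
6: W B2 -> L0 miss  d=D]
7: W B0 -> L0 miss wb->B2  d=D]
8: R B2 -> L0 miss wb->B0  d=-]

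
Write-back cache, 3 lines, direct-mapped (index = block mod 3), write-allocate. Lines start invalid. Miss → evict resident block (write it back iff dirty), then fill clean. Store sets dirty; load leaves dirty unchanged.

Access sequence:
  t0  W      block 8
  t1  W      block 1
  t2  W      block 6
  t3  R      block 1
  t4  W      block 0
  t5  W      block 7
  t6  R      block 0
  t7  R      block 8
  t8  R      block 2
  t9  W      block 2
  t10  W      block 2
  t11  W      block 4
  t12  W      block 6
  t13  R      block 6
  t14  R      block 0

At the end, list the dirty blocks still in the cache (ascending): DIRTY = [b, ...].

0: W B8 → L2 miss [D]
1: W B1 → L1 miss [D]
2: W B6 → L0 miss [D]
3: R B1 → L1 hit [D]
4: W B0 → L0 miss wb→B6 [D]
5: W B7 → L1 miss wb→B1 [D]
6: R B0 → L0 hit [D]
7: R B8 → L2 hit [D]
8: R B2 → L2 miss wb→B8 [-]
9: W B2 → L2 hit [D]
10: W B2 → L2 hit [D]
11: W B4 → L1 miss wb→B7 [D]
12: W B6 → L0 miss wb→B0 [D]
13: R B6 → L0 hit [D]
14: R B0 → L0 miss wb→B6 [-]

DIRTY = [2, 4]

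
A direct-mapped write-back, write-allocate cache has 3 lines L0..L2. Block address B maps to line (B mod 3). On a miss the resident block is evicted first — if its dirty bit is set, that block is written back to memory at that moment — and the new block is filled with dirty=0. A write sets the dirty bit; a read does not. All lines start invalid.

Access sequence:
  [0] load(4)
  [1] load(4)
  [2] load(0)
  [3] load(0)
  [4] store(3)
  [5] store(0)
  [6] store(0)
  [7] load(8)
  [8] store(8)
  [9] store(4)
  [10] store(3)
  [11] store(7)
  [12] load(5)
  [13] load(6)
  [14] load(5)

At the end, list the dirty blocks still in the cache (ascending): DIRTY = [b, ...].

DIRTY = [7]

0: R B4 → L1 miss [-]
1: R B4 → L1 hit [-]
2: R B0 → L0 miss [-]
3: R B0 → L0 hit [-]
4: W B3 → L0 miss [D]
5: W B0 → L0 miss wb→B3 [D]
6: W B0 → L0 hit [D]
7: R B8 → L2 miss [-]
8: W B8 → L2 hit [D]
9: W B4 → L1 hit [D]
10: W B3 → L0 miss wb→B0 [D]
11: W B7 → L1 miss wb→B4 [D]
12: R B5 → L2 miss wb→B8 [-]
13: R B6 → L0 miss wb→B3 [-]
14: R B5 → L2 hit [-]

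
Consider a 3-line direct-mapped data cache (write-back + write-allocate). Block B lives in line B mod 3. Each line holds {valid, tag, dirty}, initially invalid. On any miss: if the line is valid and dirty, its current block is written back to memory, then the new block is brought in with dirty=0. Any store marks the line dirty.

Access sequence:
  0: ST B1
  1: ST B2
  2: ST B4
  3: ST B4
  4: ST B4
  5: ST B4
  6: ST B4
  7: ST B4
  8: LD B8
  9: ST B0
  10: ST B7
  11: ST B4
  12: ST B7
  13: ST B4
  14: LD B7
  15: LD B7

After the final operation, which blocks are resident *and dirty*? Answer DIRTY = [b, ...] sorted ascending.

DIRTY = [0]

  0 | W B1 → L1 miss [D]
  1 | W B2 → L2 miss [D]
  2 | W B4 → L1 miss wb→B1 [D]
  3 | W B4 → L1 hit [D]
  4 | W B4 → L1 hit [D]
  5 | W B4 → L1 hit [D]
  6 | W B4 → L1 hit [D]
  7 | W B4 → L1 hit [D]
  8 | R B8 → L2 miss wb→B2 [-]
  9 | W B0 → L0 miss [D]
  10 | W B7 → L1 miss wb→B4 [D]
  11 | W B4 → L1 miss wb→B7 [D]
  12 | W B7 → L1 miss wb→B4 [D]
  13 | W B4 → L1 miss wb→B7 [D]
  14 | R B7 → L1 miss wb→B4 [-]
  15 | R B7 → L1 hit [-]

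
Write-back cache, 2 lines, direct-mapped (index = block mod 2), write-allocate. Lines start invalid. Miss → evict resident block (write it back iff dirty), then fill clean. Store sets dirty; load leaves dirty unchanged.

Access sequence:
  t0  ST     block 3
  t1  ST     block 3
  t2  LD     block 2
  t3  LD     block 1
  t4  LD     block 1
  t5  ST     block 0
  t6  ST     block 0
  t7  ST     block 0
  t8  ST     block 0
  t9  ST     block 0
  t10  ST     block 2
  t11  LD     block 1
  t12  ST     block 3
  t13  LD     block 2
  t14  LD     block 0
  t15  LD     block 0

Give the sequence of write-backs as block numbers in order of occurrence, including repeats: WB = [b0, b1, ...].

WB = [3, 0, 2]

  0 | W B3 → L1 miss [D]
  1 | W B3 → L1 hit [D]
  2 | R B2 → L0 miss [-]
  3 | R B1 → L1 miss wb→B3 [-]
  4 | R B1 → L1 hit [-]
  5 | W B0 → L0 miss [D]
  6 | W B0 → L0 hit [D]
  7 | W B0 → L0 hit [D]
  8 | W B0 → L0 hit [D]
  9 | W B0 → L0 hit [D]
  10 | W B2 → L0 miss wb→B0 [D]
  11 | R B1 → L1 hit [-]
  12 | W B3 → L1 miss [D]
  13 | R B2 → L0 hit [D]
  14 | R B0 → L0 miss wb→B2 [-]
  15 | R B0 → L0 hit [-]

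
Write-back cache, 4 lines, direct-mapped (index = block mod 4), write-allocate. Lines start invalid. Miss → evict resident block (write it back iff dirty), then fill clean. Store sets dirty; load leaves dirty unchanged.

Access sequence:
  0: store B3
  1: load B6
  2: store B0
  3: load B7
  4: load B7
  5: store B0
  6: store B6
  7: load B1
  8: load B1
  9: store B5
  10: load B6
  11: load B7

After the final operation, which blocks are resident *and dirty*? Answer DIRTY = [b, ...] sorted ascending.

  0 | W B3 → L3 miss [D]
  1 | R B6 → L2 miss [-]
  2 | W B0 → L0 miss [D]
  3 | R B7 → L3 miss wb→B3 [-]
  4 | R B7 → L3 hit [-]
  5 | W B0 → L0 hit [D]
  6 | W B6 → L2 hit [D]
  7 | R B1 → L1 miss [-]
  8 | R B1 → L1 hit [-]
  9 | W B5 → L1 miss [D]
  10 | R B6 → L2 hit [D]
  11 | R B7 → L3 hit [-]

DIRTY = [0, 5, 6]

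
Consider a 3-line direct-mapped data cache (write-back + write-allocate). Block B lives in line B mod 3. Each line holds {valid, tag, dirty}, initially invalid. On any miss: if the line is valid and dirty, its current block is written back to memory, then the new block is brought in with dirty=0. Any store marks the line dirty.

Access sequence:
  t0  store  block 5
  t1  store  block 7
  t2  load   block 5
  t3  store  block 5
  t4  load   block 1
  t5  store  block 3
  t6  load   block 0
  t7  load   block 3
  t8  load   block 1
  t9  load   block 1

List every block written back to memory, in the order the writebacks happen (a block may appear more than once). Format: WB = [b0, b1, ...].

  0 | W B5 → L2 miss [D]
  1 | W B7 → L1 miss [D]
  2 | R B5 → L2 hit [D]
  3 | W B5 → L2 hit [D]
  4 | R B1 → L1 miss wb→B7 [-]
  5 | W B3 → L0 miss [D]
  6 | R B0 → L0 miss wb→B3 [-]
  7 | R B3 → L0 miss [-]
  8 | R B1 → L1 hit [-]
  9 | R B1 → L1 hit [-]

WB = [7, 3]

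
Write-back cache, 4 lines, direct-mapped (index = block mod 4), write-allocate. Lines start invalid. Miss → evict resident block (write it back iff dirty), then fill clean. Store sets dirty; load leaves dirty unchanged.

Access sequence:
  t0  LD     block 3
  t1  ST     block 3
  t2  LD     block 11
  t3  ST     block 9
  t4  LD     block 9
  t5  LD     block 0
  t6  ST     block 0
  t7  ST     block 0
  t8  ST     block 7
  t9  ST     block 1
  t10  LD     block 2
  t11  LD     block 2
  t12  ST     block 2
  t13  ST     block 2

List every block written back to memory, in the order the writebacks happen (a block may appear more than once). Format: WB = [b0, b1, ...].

0: R B3 -> L3 miss  d=-]
1: W B3 -> L3 hit  d=D]
2: R B11 -> L3 miss wb->B3  d=-]
3: W B9 -> L1 miss  d=D]
4: R B9 -> L1 hit  d=D]
5: R B0 -> L0 miss  d=-]
6: W B0 -> L0 hit  d=D]
7: W B0 -> L0 hit  d=D]
8: W B7 -> L3 miss  d=D]
9: W B1 -> L1 miss wb->B9  d=D]
10: R B2 -> L2 miss  d=-]
11: R B2 -> L2 hit  d=-]
12: W B2 -> L2 hit  d=D]
13: W B2 -> L2 hit  d=D]

WB = [3, 9]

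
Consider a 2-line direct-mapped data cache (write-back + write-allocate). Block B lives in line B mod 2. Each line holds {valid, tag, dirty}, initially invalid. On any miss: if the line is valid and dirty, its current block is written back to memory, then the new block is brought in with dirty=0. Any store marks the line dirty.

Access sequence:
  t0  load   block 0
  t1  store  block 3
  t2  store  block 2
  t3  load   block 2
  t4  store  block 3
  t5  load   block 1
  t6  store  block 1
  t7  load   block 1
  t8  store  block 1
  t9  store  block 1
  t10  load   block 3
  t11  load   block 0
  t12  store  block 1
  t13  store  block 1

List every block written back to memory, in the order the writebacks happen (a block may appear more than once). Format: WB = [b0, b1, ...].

WB = [3, 1, 2]

0: R B0 -> L0 miss  d=-]
1: W B3 -> L1 miss  d=D]
2: W B2 -> L0 miss  d=D]
3: R B2 -> L0 hit  d=D]
4: W B3 -> L1 hit  d=D]
5: R B1 -> L1 miss wb->B3  d=-]
6: W B1 -> L1 hit  d=D]
7: R B1 -> L1 hit  d=D]
8: W B1 -> L1 hit  d=D]
9: W B1 -> L1 hit  d=D]
10: R B3 -> L1 miss wb->B1  d=-]
11: R B0 -> L0 miss wb->B2  d=-]
12: W B1 -> L1 miss  d=D]
13: W B1 -> L1 hit  d=D]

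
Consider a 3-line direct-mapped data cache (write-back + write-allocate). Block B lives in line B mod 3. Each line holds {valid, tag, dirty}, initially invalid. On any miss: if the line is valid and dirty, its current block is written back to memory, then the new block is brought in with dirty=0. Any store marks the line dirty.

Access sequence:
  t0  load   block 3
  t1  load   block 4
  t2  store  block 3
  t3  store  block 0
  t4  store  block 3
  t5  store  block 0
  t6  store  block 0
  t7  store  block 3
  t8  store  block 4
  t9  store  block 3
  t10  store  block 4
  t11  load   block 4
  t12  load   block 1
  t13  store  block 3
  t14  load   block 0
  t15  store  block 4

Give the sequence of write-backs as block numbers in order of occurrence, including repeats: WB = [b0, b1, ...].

  0 | R B3 → L0 miss [-]
  1 | R B4 → L1 miss [-]
  2 | W B3 → L0 hit [D]
  3 | W B0 → L0 miss wb→B3 [D]
  4 | W B3 → L0 miss wb→B0 [D]
  5 | W B0 → L0 miss wb→B3 [D]
  6 | W B0 → L0 hit [D]
  7 | W B3 → L0 miss wb→B0 [D]
  8 | W B4 → L1 hit [D]
  9 | W B3 → L0 hit [D]
  10 | W B4 → L1 hit [D]
  11 | R B4 → L1 hit [D]
  12 | R B1 → L1 miss wb→B4 [-]
  13 | W B3 → L0 hit [D]
  14 | R B0 → L0 miss wb→B3 [-]
  15 | W B4 → L1 miss [D]

WB = [3, 0, 3, 0, 4, 3]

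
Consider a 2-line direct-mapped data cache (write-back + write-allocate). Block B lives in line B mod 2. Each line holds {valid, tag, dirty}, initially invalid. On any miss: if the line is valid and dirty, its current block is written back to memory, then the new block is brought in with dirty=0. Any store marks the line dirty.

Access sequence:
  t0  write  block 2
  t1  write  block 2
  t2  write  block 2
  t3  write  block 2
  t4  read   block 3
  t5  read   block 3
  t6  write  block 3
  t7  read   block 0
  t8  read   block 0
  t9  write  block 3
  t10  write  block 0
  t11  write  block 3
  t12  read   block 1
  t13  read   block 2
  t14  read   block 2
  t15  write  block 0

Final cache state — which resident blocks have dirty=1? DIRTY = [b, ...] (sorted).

DIRTY = [0]

  0 | W B2 → L0 miss [D]
  1 | W B2 → L0 hit [D]
  2 | W B2 → L0 hit [D]
  3 | W B2 → L0 hit [D]
  4 | R B3 → L1 miss [-]
  5 | R B3 → L1 hit [-]
  6 | W B3 → L1 hit [D]
  7 | R B0 → L0 miss wb→B2 [-]
  8 | R B0 → L0 hit [-]
  9 | W B3 → L1 hit [D]
  10 | W B0 → L0 hit [D]
  11 | W B3 → L1 hit [D]
  12 | R B1 → L1 miss wb→B3 [-]
  13 | R B2 → L0 miss wb→B0 [-]
  14 | R B2 → L0 hit [-]
  15 | W B0 → L0 miss [D]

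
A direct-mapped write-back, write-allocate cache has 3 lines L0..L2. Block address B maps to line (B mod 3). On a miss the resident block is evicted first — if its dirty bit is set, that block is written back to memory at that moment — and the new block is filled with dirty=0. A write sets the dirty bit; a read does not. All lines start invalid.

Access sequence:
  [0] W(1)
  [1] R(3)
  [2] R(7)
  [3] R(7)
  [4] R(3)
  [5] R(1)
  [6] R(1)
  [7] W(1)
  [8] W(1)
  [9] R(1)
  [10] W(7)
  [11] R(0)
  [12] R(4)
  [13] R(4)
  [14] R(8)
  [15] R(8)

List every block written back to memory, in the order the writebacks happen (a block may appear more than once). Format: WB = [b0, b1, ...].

0: W B1 -> L1 miss  d=D]
1: R B3 -> L0 miss  d=-]
2: R B7 -> L1 miss wb->B1  d=-]
3: R B7 -> L1 hit  d=-]
4: R B3 -> L0 hit  d=-]
5: R B1 -> L1 miss  d=-]
6: R B1 -> L1 hit  d=-]
7: W B1 -> L1 hit  d=D]
8: W B1 -> L1 hit  d=D]
9: R B1 -> L1 hit  d=D]
10: W B7 -> L1 miss wb->B1  d=D]
11: R B0 -> L0 miss  d=-]
12: R B4 -> L1 miss wb->B7  d=-]
13: R B4 -> L1 hit  d=-]
14: R B8 -> L2 miss  d=-]
15: R B8 -> L2 hit  d=-]

WB = [1, 1, 7]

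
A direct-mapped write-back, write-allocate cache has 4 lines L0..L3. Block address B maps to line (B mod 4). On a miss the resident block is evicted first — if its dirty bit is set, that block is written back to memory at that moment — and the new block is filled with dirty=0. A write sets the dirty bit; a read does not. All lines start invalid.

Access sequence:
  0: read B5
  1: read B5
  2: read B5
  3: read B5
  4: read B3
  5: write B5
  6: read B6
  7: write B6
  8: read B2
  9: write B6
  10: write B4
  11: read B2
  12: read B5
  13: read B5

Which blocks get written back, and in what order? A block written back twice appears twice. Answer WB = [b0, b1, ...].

WB = [6, 6]

0: R B5 -> L1 miss  d=-]
1: R B5 -> L1 hit  d=-]
2: R B5 -> L1 hit  d=-]
3: R B5 -> L1 hit  d=-]
4: R B3 -> L3 miss  d=-]
5: W B5 -> L1 hit  d=D]
6: R B6 -> L2 miss  d=-]
7: W B6 -> L2 hit  d=D]
8: R B2 -> L2 miss wb->B6  d=-]
9: W B6 -> L2 miss  d=D]
10: W B4 -> L0 miss  d=D]
11: R B2 -> L2 miss wb->B6  d=-]
12: R B5 -> L1 hit  d=D]
13: R B5 -> L1 hit  d=D]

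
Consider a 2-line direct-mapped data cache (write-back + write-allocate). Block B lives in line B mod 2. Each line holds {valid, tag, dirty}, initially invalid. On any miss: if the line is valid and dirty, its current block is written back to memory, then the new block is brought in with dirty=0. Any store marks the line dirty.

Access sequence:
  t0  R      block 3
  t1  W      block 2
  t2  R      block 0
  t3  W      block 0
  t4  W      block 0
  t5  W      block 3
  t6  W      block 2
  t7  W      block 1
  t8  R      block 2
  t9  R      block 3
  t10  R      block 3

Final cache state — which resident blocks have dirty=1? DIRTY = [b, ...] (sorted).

DIRTY = [2]

  0 | R B3 → L1 miss [-]
  1 | W B2 → L0 miss [D]
  2 | R B0 → L0 miss wb→B2 [-]
  3 | W B0 → L0 hit [D]
  4 | W B0 → L0 hit [D]
  5 | W B3 → L1 hit [D]
  6 | W B2 → L0 miss wb→B0 [D]
  7 | W B1 → L1 miss wb→B3 [D]
  8 | R B2 → L0 hit [D]
  9 | R B3 → L1 miss wb→B1 [-]
  10 | R B3 → L1 hit [-]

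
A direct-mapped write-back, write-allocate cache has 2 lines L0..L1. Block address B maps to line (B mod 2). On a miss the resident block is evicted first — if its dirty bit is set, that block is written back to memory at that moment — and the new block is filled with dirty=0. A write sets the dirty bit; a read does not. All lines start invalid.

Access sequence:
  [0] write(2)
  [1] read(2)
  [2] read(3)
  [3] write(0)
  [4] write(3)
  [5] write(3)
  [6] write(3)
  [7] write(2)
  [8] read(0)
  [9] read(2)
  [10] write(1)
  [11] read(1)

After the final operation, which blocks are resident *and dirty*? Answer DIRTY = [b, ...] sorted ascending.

DIRTY = [1]

0: W B2 -> L0 miss  d=D]
1: R B2 -> L0 hit  d=D]
2: R B3 -> L1 miss  d=-]
3: W B0 -> L0 miss wb->B2  d=D]
4: W B3 -> L1 hit  d=D]
5: W B3 -> L1 hit  d=D]
6: W B3 -> L1 hit  d=D]
7: W B2 -> L0 miss wb->B0  d=D]
8: R B0 -> L0 miss wb->B2  d=-]
9: R B2 -> L0 miss  d=-]
10: W B1 -> L1 miss wb->B3  d=D]
11: R B1 -> L1 hit  d=D]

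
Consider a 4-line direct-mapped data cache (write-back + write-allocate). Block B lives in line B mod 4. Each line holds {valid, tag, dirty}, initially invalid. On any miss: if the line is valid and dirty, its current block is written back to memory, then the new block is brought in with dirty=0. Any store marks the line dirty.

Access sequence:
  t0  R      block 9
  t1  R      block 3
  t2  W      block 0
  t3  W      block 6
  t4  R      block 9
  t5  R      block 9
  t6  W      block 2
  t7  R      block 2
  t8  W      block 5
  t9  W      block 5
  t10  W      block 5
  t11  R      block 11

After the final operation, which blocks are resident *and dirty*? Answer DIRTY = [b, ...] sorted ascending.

DIRTY = [0, 2, 5]

  0 | R B9 → L1 miss [-]
  1 | R B3 → L3 miss [-]
  2 | W B0 → L0 miss [D]
  3 | W B6 → L2 miss [D]
  4 | R B9 → L1 hit [-]
  5 | R B9 → L1 hit [-]
  6 | W B2 → L2 miss wb→B6 [D]
  7 | R B2 → L2 hit [D]
  8 | W B5 → L1 miss [D]
  9 | W B5 → L1 hit [D]
  10 | W B5 → L1 hit [D]
  11 | R B11 → L3 miss [-]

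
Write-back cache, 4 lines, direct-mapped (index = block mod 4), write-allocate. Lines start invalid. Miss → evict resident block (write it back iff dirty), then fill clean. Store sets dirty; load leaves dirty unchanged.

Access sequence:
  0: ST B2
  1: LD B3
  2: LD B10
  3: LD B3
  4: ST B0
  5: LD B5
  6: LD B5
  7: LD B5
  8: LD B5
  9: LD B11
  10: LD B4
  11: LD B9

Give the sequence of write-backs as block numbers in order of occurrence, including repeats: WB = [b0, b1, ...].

WB = [2, 0]

  0 | W B2 → L2 miss [D]
  1 | R B3 → L3 miss [-]
  2 | R B10 → L2 miss wb→B2 [-]
  3 | R B3 → L3 hit [-]
  4 | W B0 → L0 miss [D]
  5 | R B5 → L1 miss [-]
  6 | R B5 → L1 hit [-]
  7 | R B5 → L1 hit [-]
  8 | R B5 → L1 hit [-]
  9 | R B11 → L3 miss [-]
  10 | R B4 → L0 miss wb→B0 [-]
  11 | R B9 → L1 miss [-]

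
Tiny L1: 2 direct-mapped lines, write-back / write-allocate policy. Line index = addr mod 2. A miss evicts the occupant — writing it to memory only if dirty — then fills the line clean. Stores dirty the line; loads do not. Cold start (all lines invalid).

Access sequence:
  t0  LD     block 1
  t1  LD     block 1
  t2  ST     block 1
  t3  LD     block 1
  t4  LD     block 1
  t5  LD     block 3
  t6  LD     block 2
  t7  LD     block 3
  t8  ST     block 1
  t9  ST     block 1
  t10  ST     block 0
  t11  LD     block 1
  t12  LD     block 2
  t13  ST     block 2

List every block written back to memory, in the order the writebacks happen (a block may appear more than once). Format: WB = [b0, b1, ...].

WB = [1, 0]

  0 | R B1 → L1 miss [-]
  1 | R B1 → L1 hit [-]
  2 | W B1 → L1 hit [D]
  3 | R B1 → L1 hit [D]
  4 | R B1 → L1 hit [D]
  5 | R B3 → L1 miss wb→B1 [-]
  6 | R B2 → L0 miss [-]
  7 | R B3 → L1 hit [-]
  8 | W B1 → L1 miss [D]
  9 | W B1 → L1 hit [D]
  10 | W B0 → L0 miss [D]
  11 | R B1 → L1 hit [D]
  12 | R B2 → L0 miss wb→B0 [-]
  13 | W B2 → L0 hit [D]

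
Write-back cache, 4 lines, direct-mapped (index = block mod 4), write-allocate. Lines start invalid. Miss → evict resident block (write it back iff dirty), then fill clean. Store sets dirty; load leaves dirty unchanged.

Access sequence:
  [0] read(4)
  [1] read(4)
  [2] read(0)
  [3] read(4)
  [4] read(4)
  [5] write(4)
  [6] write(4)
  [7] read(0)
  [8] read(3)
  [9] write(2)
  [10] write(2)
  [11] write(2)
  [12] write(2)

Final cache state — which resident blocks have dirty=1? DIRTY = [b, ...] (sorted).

  0 | R B4 → L0 miss [-]
  1 | R B4 → L0 hit [-]
  2 | R B0 → L0 miss [-]
  3 | R B4 → L0 miss [-]
  4 | R B4 → L0 hit [-]
  5 | W B4 → L0 hit [D]
  6 | W B4 → L0 hit [D]
  7 | R B0 → L0 miss wb→B4 [-]
  8 | R B3 → L3 miss [-]
  9 | W B2 → L2 miss [D]
  10 | W B2 → L2 hit [D]
  11 | W B2 → L2 hit [D]
  12 | W B2 → L2 hit [D]

DIRTY = [2]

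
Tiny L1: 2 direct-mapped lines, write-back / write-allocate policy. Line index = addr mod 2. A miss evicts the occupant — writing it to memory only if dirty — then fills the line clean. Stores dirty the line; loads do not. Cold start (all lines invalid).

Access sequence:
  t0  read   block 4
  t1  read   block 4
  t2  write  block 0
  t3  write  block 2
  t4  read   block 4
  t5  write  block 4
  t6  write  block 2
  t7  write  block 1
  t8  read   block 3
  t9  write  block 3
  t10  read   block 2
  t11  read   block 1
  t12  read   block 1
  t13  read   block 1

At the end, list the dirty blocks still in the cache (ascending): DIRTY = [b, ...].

DIRTY = [2]

0: R B4 → L0 miss [-]
1: R B4 → L0 hit [-]
2: W B0 → L0 miss [D]
3: W B2 → L0 miss wb→B0 [D]
4: R B4 → L0 miss wb→B2 [-]
5: W B4 → L0 hit [D]
6: W B2 → L0 miss wb→B4 [D]
7: W B1 → L1 miss [D]
8: R B3 → L1 miss wb→B1 [-]
9: W B3 → L1 hit [D]
10: R B2 → L0 hit [D]
11: R B1 → L1 miss wb→B3 [-]
12: R B1 → L1 hit [-]
13: R B1 → L1 hit [-]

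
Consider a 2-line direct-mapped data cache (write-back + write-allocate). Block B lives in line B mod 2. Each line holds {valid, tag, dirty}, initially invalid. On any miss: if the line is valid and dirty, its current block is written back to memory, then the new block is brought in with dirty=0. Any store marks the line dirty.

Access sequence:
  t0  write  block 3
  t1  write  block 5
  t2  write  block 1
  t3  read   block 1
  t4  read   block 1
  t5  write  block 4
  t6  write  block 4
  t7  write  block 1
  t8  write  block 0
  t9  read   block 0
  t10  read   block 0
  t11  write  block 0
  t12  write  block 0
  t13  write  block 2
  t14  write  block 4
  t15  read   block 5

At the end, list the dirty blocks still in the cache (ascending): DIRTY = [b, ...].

0: W B3 -> L1 miss  d=D]
1: W B5 -> L1 miss wb->B3  d=D]
2: W B1 -> L1 miss wb->B5  d=D]
3: R B1 -> L1 hit  d=D]
4: R B1 -> L1 hit  d=D]
5: W B4 -> L0 miss  d=D]
6: W B4 -> L0 hit  d=D]
7: W B1 -> L1 hit  d=D]
8: W B0 -> L0 miss wb->B4  d=D]
9: R B0 -> L0 hit  d=D]
10: R B0 -> L0 hit  d=D]
11: W B0 -> L0 hit  d=D]
12: W B0 -> L0 hit  d=D]
13: W B2 -> L0 miss wb->B0  d=D]
14: W B4 -> L0 miss wb->B2  d=D]
15: R B5 -> L1 miss wb->B1  d=-]

DIRTY = [4]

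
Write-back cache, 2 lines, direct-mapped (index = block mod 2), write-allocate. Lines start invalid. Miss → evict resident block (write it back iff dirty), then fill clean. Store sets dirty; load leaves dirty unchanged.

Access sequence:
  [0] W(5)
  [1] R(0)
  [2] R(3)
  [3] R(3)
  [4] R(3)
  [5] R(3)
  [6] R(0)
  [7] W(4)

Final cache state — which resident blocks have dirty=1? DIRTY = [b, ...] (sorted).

DIRTY = [4]

  0 | W B5 → L1 miss [D]
  1 | R B0 → L0 miss [-]
  2 | R B3 → L1 miss wb→B5 [-]
  3 | R B3 → L1 hit [-]
  4 | R B3 → L1 hit [-]
  5 | R B3 → L1 hit [-]
  6 | R B0 → L0 hit [-]
  7 | W B4 → L0 miss [D]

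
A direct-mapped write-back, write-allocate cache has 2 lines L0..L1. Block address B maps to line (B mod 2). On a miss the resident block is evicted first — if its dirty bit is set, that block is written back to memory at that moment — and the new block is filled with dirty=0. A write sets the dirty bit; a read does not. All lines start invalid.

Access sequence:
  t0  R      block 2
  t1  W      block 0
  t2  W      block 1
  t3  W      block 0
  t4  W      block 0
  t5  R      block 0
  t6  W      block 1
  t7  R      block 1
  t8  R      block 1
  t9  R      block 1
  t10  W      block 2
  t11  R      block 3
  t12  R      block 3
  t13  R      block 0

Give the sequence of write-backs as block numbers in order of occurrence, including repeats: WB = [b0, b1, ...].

WB = [0, 1, 2]

0: R B2 → L0 miss [-]
1: W B0 → L0 miss [D]
2: W B1 → L1 miss [D]
3: W B0 → L0 hit [D]
4: W B0 → L0 hit [D]
5: R B0 → L0 hit [D]
6: W B1 → L1 hit [D]
7: R B1 → L1 hit [D]
8: R B1 → L1 hit [D]
9: R B1 → L1 hit [D]
10: W B2 → L0 miss wb→B0 [D]
11: R B3 → L1 miss wb→B1 [-]
12: R B3 → L1 hit [-]
13: R B0 → L0 miss wb→B2 [-]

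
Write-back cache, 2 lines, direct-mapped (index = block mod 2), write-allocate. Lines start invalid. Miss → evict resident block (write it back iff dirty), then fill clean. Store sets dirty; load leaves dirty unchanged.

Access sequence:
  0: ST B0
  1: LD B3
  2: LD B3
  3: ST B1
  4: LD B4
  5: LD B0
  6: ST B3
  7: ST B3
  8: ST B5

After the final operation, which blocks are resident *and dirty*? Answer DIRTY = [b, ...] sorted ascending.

0: W B0 -> L0 miss  d=D]
1: R B3 -> L1 miss  d=-]
2: R B3 -> L1 hit  d=-]
3: W B1 -> L1 miss  d=D]
4: R B4 -> L0 miss wb->B0  d=-]
5: R B0 -> L0 miss  d=-]
6: W B3 -> L1 miss wb->B1  d=D]
7: W B3 -> L1 hit  d=D]
8: W B5 -> L1 miss wb->B3  d=D]

DIRTY = [5]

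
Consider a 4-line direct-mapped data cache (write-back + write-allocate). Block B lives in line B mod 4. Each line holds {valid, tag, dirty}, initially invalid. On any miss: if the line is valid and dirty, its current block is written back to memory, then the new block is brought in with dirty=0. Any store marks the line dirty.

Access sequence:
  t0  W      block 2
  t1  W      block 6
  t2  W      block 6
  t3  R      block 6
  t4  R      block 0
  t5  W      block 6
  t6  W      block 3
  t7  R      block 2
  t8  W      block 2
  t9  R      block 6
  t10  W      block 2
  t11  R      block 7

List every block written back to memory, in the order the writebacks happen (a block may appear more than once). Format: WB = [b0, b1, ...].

0: W B2 -> L2 miss  d=D]
1: W B6 -> L2 miss wb->B2  d=D]
2: W B6 -> L2 hit  d=D]
3: R B6 -> L2 hit  d=D]
4: R B0 -> L0 miss  d=-]
5: W B6 -> L2 hit  d=D]
6: W B3 -> L3 miss  d=D]
7: R B2 -> L2 miss wb->B6  d=-]
8: W B2 -> L2 hit  d=D]
9: R B6 -> L2 miss wb->B2  d=-]
10: W B2 -> L2 miss  d=D]
11: R B7 -> L3 miss wb->B3  d=-]

WB = [2, 6, 2, 3]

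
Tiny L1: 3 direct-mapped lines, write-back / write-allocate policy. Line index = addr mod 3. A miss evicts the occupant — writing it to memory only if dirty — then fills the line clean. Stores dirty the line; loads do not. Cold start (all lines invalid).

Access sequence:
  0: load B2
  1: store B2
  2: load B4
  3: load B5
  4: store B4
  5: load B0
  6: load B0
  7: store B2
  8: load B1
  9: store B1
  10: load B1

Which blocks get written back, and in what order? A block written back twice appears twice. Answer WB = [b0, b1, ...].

WB = [2, 4]

  0 | R B2 → L2 miss [-]
  1 | W B2 → L2 hit [D]
  2 | R B4 → L1 miss [-]
  3 | R B5 → L2 miss wb→B2 [-]
  4 | W B4 → L1 hit [D]
  5 | R B0 → L0 miss [-]
  6 | R B0 → L0 hit [-]
  7 | W B2 → L2 miss [D]
  8 | R B1 → L1 miss wb→B4 [-]
  9 | W B1 → L1 hit [D]
  10 | R B1 → L1 hit [D]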